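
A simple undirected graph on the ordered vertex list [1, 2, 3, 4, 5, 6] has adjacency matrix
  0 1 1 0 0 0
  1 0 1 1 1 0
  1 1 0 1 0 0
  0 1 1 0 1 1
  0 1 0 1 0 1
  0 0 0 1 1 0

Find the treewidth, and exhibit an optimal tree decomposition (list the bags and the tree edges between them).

Treewidth 2.
Bags: B1 = {2, 4, 5}  B2 = {2, 3, 4}  B3 = {1, 2, 3}  B4 = {4, 5, 6}
Tree: B1–B2, B2–B3, B1–B4

The largest bag has 3 vertices, giving width 2; this decomposition certifies tw(G) ≤ 2. Conversely, {1, 2, 3} is a clique of size 3, and the vertices of any clique must share a bag in every tree decomposition; so some bag has ≥ 3 vertices and tw(G) ≥ 2. Therefore the treewidth is 2.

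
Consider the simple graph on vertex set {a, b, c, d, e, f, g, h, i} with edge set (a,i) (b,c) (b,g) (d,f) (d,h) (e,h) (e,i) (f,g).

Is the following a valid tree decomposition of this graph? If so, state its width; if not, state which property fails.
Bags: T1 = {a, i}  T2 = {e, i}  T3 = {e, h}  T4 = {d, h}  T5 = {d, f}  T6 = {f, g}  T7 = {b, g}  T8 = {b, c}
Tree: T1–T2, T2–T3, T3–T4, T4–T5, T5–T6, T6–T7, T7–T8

Yes; width 1.

Vertex coverage: the bags together contain {a, b, c, d, e, f, g, h, i}, the full vertex set. Edge coverage: each edge of G has both endpoints in at least one bag. Running intersection: for every vertex, the bags containing it form a connected subtree. All three properties hold, so this is a valid tree decomposition of width max|bag| − 1 = 1, and hence tw(G) ≤ 1.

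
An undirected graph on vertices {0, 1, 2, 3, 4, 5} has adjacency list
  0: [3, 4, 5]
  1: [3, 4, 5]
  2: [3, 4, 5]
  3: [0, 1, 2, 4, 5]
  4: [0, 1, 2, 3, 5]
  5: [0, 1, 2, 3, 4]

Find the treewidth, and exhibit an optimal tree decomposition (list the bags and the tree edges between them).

Every bag has size at most 4, so the width is 4 − 1 = 3 and tw(G) ≤ 3. On the other hand G contains the 4-clique {0, 3, 4, 5}. A clique must lie in a single bag of any decomposition, so no decomposition can have width below 3. Hence tw(G) = 3 exactly.

Treewidth 3.
One such decomposition:
Bags: B1 = {2, 3, 4, 5}  B2 = {1, 3, 4, 5}  B3 = {0, 3, 4, 5}
Tree: B1–B2, B1–B3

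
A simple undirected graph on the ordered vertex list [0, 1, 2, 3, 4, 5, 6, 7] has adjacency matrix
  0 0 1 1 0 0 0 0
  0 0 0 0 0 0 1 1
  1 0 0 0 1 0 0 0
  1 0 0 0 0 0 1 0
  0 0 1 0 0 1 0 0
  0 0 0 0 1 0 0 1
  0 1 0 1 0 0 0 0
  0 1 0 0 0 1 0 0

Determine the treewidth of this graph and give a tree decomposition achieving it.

Every bag has size at most 3, so the width is 3 − 1 = 2 and tw(G) ≤ 2. Since 5–4–2–0–3–6–1–7–5 is a cycle in G, G is not acyclic. Forests are exactly the graphs of treewidth ≤ 1, so tw(G) ≥ 2. The upper and lower bounds meet at 2, so that is the treewidth.

Treewidth 2.
Bags: B1 = {2, 4, 5}  B2 = {0, 2, 5}  B3 = {0, 3, 5}  B4 = {3, 5, 6}  B5 = {1, 5, 6}  B6 = {1, 5, 7}
Tree: B1–B2, B2–B3, B3–B4, B4–B5, B5–B6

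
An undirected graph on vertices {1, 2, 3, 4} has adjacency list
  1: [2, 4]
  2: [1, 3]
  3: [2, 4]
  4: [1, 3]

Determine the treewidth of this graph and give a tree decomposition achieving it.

Each bag holds 3 vertices, so the decomposition has width 2, which upper-bounds the treewidth. The edges 2–1–4–3–2 form a cycle, so G is not a tree and its treewidth is at least 2. The upper and lower bounds meet at 2, so that is the treewidth.

Treewidth 2.
Bags: B1 = {1, 2, 4}  B2 = {2, 3, 4}
Tree: B1–B2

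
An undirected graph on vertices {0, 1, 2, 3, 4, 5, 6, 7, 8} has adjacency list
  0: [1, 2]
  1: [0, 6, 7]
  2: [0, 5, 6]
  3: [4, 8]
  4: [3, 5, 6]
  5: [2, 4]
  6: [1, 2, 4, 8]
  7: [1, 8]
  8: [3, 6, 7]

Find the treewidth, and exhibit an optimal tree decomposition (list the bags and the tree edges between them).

Every bag has size at most 4, so the width is 4 − 1 = 3 and tw(G) ≤ 3. For the lower bound: the 4 vertex sets {0,1,7}, {2}, {6}, {3,4,5,8} are disjoint, each induces a connected subgraph, and every pair is joined by at least one edge of G. Contracting each set to a single vertex therefore yields K_{4} as a minor, and since treewidth is minor-monotone, tw(G) ≥ tw(K_{4}) = 3. Combining the bounds, tw(G) = 3.

Treewidth 3.
Bags: B1 = {0, 1, 2, 7}  B2 = {1, 2, 6, 7}  B3 = {2, 6, 7, 8}  B4 = {2, 5, 6, 8}  B5 = {4, 5, 6, 8}  B6 = {3, 4, 5, 8}
Tree: B1–B2, B2–B3, B3–B4, B4–B5, B5–B6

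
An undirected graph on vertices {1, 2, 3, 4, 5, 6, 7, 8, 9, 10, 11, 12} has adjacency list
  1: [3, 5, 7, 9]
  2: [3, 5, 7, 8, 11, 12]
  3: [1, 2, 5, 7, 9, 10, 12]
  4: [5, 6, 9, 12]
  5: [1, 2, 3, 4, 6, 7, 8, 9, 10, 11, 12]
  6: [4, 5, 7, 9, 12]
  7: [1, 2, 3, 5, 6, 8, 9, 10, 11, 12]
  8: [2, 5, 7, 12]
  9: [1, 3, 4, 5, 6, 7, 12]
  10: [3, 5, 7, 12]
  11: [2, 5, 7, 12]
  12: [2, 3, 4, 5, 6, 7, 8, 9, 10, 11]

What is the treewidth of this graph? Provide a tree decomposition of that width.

The largest bag has 5 vertices, giving width 4; this decomposition certifies tw(G) ≤ 4. Conversely, {4, 5, 6, 9, 12} is a clique of size 5, and the vertices of any clique must share a bag in every tree decomposition; so some bag has ≥ 5 vertices and tw(G) ≥ 4. The upper and lower bounds meet at 4, so that is the treewidth.

Treewidth 4.
Bags: B1 = {3, 5, 7, 9, 12}  B2 = {3, 5, 7, 10, 12}  B3 = {5, 6, 7, 9, 12}  B4 = {1, 3, 5, 7, 9}  B5 = {2, 3, 5, 7, 12}  B6 = {2, 5, 7, 8, 12}  B7 = {4, 5, 6, 9, 12}  B8 = {2, 5, 7, 11, 12}
Tree: B1–B2, B1–B3, B1–B4, B1–B5, B5–B6, B3–B7, B6–B8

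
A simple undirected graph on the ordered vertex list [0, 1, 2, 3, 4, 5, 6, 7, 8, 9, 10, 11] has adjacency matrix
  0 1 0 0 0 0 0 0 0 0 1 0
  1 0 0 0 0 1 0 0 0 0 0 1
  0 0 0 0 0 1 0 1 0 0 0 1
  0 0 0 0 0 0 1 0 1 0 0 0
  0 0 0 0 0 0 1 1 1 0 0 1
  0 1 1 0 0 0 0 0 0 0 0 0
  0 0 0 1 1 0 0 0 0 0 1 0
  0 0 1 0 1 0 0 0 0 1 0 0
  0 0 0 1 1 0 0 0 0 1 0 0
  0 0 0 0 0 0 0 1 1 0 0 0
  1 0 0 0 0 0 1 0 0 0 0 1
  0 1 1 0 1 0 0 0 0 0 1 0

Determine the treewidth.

3

A width-3 tree decomposition is:
Bags: B1 = {3, 7, 8, 9}  B2 = {3, 4, 7, 8}  B3 = {3, 4, 6, 7}  B4 = {2, 4, 6, 7}  B5 = {2, 4, 6, 11}  B6 = {2, 6, 10, 11}  B7 = {2, 5, 10, 11}  B8 = {1, 5, 10, 11}  B9 = {0, 1, 5, 10}
Tree: B1–B2, B2–B3, B3–B4, B4–B5, B5–B6, B6–B7, B7–B8, B8–B9
Each bag holds 4 vertices, so the decomposition has width 3, which upper-bounds the treewidth. For the lower bound: the 4 vertex sets {3,8,9}, {7}, {4}, {2,6,10,11} are disjoint, each induces a connected subgraph, and every pair is joined by at least one edge of G. Contracting each set to a single vertex therefore yields K_{4} as a minor, and since treewidth is minor-monotone, tw(G) ≥ tw(K_{4}) = 3. Therefore the treewidth is 3.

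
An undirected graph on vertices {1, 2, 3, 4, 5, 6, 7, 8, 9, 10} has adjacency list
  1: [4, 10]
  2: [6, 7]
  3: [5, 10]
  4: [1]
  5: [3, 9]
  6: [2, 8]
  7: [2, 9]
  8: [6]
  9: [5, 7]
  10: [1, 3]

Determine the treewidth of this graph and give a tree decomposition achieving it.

Treewidth 1.
Bags: B1 = {1, 4}  B2 = {1, 10}  B3 = {3, 10}  B4 = {3, 5}  B5 = {5, 9}  B6 = {7, 9}  B7 = {2, 7}  B8 = {2, 6}  B9 = {6, 8}
Tree: B1–B2, B2–B3, B3–B4, B4–B5, B5–B6, B6–B7, B7–B8, B8–B9

Each bag holds 2 vertices, so the decomposition has width 1, which upper-bounds the treewidth. G has an edge, so its treewidth is at least 1. The upper and lower bounds meet at 1, so that is the treewidth.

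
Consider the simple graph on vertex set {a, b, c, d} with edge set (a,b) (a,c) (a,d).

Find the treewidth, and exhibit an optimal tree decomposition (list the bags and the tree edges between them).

Each bag holds 2 vertices, so the decomposition has width 1, which upper-bounds the treewidth. Since G has at least one edge (e.g. c–a), it is not an edgeless graph, so tw(G) ≥ 1. Combining the bounds, tw(G) = 1.

Treewidth 1.
Bags: B1 = {a, c}  B2 = {a, d}  B3 = {a, b}
Tree: B1–B2, B2–B3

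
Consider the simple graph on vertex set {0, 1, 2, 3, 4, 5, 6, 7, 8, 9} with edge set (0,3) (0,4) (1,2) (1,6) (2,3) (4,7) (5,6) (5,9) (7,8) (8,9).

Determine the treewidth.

2

A width-2 tree decomposition is:
Bags: B1 = {0, 2, 3}  B2 = {0, 1, 2}  B3 = {0, 1, 6}  B4 = {0, 5, 6}  B5 = {0, 5, 9}  B6 = {0, 8, 9}  B7 = {0, 7, 8}  B8 = {0, 4, 7}
Tree: B1–B2, B2–B3, B3–B4, B4–B5, B5–B6, B6–B7, B7–B8
Each bag holds 3 vertices, so the decomposition has width 2, which upper-bounds the treewidth. The edges 0–3–2–1–6–5–9–8–7–4–0 form a cycle, so G is not a tree and its treewidth is at least 2. The upper and lower bounds meet at 2, so that is the treewidth.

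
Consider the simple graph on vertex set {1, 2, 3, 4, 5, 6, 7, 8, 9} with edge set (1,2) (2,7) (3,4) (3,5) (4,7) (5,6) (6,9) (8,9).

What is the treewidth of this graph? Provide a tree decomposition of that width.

Treewidth 1.
One such decomposition:
Bags: B1 = {1, 2}  B2 = {2, 7}  B3 = {4, 7}  B4 = {3, 4}  B5 = {3, 5}  B6 = {5, 6}  B7 = {6, 9}  B8 = {8, 9}
Tree: B1–B2, B2–B3, B3–B4, B4–B5, B5–B6, B6–B7, B7–B8

Each bag holds 2 vertices, so the decomposition has width 1, which upper-bounds the treewidth. Since G has at least one edge (e.g. 1–2), it is not an edgeless graph, so tw(G) ≥ 1. Combining the bounds, tw(G) = 1.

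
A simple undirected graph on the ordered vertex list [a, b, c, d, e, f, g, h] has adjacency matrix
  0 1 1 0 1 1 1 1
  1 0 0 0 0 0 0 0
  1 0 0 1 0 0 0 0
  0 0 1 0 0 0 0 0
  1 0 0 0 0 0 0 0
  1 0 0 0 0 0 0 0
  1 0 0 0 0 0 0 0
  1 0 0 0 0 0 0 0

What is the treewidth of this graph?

A width-1 tree decomposition is:
Bags: B1 = {a, c}  B2 = {a, e}  B3 = {a, f}  B4 = {c, d}  B5 = {a, h}  B6 = {a, b}  B7 = {a, g}
Tree: B1–B2, B2–B3, B1–B4, B2–B5, B1–B6, B2–B7
The largest bag has 2 vertices, giving width 1; this decomposition certifies tw(G) ≤ 1. Any graph with an edge has treewidth ≥ 1, and G has the edge c–a. Combining the bounds, tw(G) = 1.

1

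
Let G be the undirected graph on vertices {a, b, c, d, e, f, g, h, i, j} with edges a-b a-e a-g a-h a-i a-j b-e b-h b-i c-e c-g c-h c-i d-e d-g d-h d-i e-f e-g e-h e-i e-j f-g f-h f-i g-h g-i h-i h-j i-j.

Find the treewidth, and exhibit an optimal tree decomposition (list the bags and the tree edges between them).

Treewidth 4.
One such decomposition:
Bags: B1 = {a, e, g, h, i}  B2 = {c, e, g, h, i}  B3 = {e, f, g, h, i}  B4 = {a, e, h, i, j}  B5 = {d, e, g, h, i}  B6 = {a, b, e, h, i}
Tree: B1–B2, B2–B3, B1–B4, B2–B5, B1–B6

The largest bag has 5 vertices, giving width 4; this decomposition certifies tw(G) ≤ 4. For the lower bound, the 5 vertices {d, e, g, h, i} are pairwise adjacent, and any tree decomposition puts a clique entirely inside one bag — forcing width ≥ 4. Hence tw(G) = 4 exactly.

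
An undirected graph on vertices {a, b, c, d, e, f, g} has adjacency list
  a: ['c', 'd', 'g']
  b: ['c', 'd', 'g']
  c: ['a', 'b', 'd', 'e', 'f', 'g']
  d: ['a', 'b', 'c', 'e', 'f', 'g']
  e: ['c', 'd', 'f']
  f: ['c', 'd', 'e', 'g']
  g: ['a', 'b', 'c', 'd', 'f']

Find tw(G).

3

A width-3 tree decomposition is:
Bags: B1 = {c, d, e, f}  B2 = {c, d, f, g}  B3 = {a, c, d, g}  B4 = {b, c, d, g}
Tree: B1–B2, B2–B3, B2–B4
Each bag holds 4 vertices, so the decomposition has width 3, which upper-bounds the treewidth. Conversely, {c, d, f, g} is a clique of size 4, and the vertices of any clique must share a bag in every tree decomposition; so some bag has ≥ 4 vertices and tw(G) ≥ 3. The upper and lower bounds meet at 3, so that is the treewidth.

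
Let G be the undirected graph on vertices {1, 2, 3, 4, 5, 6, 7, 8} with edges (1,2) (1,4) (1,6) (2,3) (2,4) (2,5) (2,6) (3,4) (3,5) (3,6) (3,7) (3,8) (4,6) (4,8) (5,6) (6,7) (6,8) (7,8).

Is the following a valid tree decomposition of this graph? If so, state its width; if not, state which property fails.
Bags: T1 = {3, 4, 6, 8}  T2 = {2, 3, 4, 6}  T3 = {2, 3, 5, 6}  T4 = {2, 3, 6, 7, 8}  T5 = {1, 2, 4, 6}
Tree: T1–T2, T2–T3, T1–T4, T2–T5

No — bags containing vertex 2 are not connected in the tree.

A tree decomposition must satisfy three properties: every vertex lies in some bag; for every edge, both endpoints lie together in some bag; and for every vertex, the bags containing it form a connected subtree. Here bags containing vertex 2 are not connected in the tree, so the decomposition is invalid.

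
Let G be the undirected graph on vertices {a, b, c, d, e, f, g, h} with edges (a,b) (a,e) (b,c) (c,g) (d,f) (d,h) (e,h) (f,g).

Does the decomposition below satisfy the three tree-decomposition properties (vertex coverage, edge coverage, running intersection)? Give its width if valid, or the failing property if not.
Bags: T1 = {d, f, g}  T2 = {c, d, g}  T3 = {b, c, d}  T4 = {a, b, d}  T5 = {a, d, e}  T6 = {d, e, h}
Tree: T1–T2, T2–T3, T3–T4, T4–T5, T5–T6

Yes; width 2.

Vertex coverage: the bags together contain {a, b, c, d, e, f, g, h}, the full vertex set. Edge coverage: each edge of G has both endpoints in at least one bag. Running intersection: for every vertex, the bags containing it form a connected subtree. All three properties hold, so this is a valid tree decomposition of width max|bag| − 1 = 2, and hence tw(G) ≤ 2.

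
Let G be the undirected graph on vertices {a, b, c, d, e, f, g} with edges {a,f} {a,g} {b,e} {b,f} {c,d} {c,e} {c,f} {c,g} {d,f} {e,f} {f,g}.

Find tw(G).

2

A width-2 tree decomposition is:
Bags: B1 = {c, f, g}  B2 = {c, e, f}  B3 = {b, e, f}  B4 = {a, f, g}  B5 = {c, d, f}
Tree: B1–B2, B2–B3, B1–B4, B1–B5
The largest bag has 3 vertices, giving width 2; this decomposition certifies tw(G) ≤ 2. Conversely, {c, f, g} is a clique of size 3, and the vertices of any clique must share a bag in every tree decomposition; so some bag has ≥ 3 vertices and tw(G) ≥ 2. The upper and lower bounds meet at 2, so that is the treewidth.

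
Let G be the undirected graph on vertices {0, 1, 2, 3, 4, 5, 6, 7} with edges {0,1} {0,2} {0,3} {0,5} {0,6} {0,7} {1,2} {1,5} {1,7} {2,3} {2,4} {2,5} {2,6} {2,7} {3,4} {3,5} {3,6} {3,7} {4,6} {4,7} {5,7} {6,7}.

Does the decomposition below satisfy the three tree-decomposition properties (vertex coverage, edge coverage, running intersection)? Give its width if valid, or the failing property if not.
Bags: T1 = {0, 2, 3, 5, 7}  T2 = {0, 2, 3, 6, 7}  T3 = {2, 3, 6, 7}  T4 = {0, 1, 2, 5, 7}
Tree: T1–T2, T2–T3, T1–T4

No — vertex 4 appears in no bag.

A tree decomposition must satisfy three properties: every vertex lies in some bag; for every edge, both endpoints lie together in some bag; and for every vertex, the bags containing it form a connected subtree. Here vertex 4 appears in no bag, so the decomposition is invalid.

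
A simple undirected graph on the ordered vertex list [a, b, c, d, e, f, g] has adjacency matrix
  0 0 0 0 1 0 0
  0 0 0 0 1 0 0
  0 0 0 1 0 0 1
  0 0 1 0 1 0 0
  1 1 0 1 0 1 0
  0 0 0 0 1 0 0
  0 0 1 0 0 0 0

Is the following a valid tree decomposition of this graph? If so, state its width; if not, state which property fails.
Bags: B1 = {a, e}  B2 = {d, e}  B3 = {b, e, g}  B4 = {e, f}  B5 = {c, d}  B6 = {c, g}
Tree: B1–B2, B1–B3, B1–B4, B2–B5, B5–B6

No — bags containing vertex g are not connected in the tree.

A tree decomposition must satisfy three properties: every vertex lies in some bag; for every edge, both endpoints lie together in some bag; and for every vertex, the bags containing it form a connected subtree. Here bags containing vertex g are not connected in the tree, so the decomposition is invalid.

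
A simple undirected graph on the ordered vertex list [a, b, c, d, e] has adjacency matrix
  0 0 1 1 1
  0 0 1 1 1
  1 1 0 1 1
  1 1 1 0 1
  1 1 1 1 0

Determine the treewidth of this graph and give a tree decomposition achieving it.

Each bag holds 4 vertices, so the decomposition has width 3, which upper-bounds the treewidth. Conversely, {a, c, d, e} is a clique of size 4, and the vertices of any clique must share a bag in every tree decomposition; so some bag has ≥ 4 vertices and tw(G) ≥ 3. Therefore the treewidth is 3.

Treewidth 3.
Bags: B1 = {a, c, d, e}  B2 = {b, c, d, e}
Tree: B1–B2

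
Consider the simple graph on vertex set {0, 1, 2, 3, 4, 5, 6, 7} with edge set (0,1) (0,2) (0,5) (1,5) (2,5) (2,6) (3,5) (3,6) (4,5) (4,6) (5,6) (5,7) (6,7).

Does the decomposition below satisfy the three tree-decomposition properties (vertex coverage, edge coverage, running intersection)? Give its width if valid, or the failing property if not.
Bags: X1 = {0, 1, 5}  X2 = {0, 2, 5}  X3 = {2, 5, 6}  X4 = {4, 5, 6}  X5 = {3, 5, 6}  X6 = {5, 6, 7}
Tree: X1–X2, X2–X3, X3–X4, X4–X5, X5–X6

Vertex coverage: the bags together contain {0, 1, 2, 3, 4, 5, 6, 7}, the full vertex set. Edge coverage: each edge of G has both endpoints in at least one bag. Running intersection: for every vertex, the bags containing it form a connected subtree. All three properties hold, so this is a valid tree decomposition of width max|bag| − 1 = 2, and hence tw(G) ≤ 2.

Yes; width 2.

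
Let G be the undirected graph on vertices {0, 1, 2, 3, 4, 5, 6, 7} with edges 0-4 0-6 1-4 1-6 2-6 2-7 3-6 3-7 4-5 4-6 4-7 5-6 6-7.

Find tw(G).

2

A width-2 tree decomposition is:
Bags: B1 = {0, 4, 6}  B2 = {4, 6, 7}  B3 = {3, 6, 7}  B4 = {2, 6, 7}  B5 = {1, 4, 6}  B6 = {4, 5, 6}
Tree: B1–B2, B2–B3, B3–B4, B2–B5, B5–B6
The largest bag has 3 vertices, giving width 2; this decomposition certifies tw(G) ≤ 2. Conversely, {2, 6, 7} is a clique of size 3, and the vertices of any clique must share a bag in every tree decomposition; so some bag has ≥ 3 vertices and tw(G) ≥ 2. The upper and lower bounds meet at 2, so that is the treewidth.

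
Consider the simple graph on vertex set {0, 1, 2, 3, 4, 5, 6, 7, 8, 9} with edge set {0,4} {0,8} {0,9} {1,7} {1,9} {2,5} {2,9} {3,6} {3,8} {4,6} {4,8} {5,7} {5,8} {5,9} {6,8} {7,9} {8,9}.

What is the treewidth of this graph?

A width-2 tree decomposition is:
Bags: B1 = {4, 6, 8}  B2 = {0, 4, 8}  B3 = {0, 8, 9}  B4 = {3, 6, 8}  B5 = {5, 8, 9}  B6 = {5, 7, 9}  B7 = {2, 5, 9}  B8 = {1, 7, 9}
Tree: B1–B2, B2–B3, B1–B4, B3–B5, B5–B6, B6–B7, B6–B8
Each bag holds 3 vertices, so the decomposition has width 2, which upper-bounds the treewidth. For the lower bound, the 3 vertices {0, 8, 9} are pairwise adjacent, and any tree decomposition puts a clique entirely inside one bag — forcing width ≥ 2. Therefore the treewidth is 2.

2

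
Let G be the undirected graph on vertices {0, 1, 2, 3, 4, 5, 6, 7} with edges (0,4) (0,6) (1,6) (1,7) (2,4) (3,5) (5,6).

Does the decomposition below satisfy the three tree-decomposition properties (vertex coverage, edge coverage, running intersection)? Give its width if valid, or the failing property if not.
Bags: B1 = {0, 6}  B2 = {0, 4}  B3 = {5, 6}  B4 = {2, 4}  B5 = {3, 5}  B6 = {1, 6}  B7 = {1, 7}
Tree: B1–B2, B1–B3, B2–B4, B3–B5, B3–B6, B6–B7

Yes; width 1.

Every vertex of G appears in some bag (union = {0, 1, 2, 3, 4, 5, 6, 7}); every edge is covered by a bag; and for each vertex v the set of bags containing v is connected in the bag tree. The decomposition is therefore valid. The largest bag has 2 vertices, so the width is 1.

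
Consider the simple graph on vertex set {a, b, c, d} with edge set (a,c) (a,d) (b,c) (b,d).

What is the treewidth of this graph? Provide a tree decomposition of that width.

The largest bag has 3 vertices, giving width 2; this decomposition certifies tw(G) ≤ 2. The edges c–a–d–b–c form a cycle, so G is not a tree and its treewidth is at least 2. Hence tw(G) = 2 exactly.

Treewidth 2.
One such decomposition:
Bags: B1 = {a, c, d}  B2 = {b, c, d}
Tree: B1–B2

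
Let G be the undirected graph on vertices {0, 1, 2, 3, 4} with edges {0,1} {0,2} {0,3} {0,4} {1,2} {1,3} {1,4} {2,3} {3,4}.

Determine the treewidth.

3

A width-3 tree decomposition is:
Bags: B1 = {0, 1, 3, 4}  B2 = {0, 1, 2, 3}
Tree: B1–B2
Every bag has size at most 4, so the width is 4 − 1 = 3 and tw(G) ≤ 3. On the other hand G contains the 4-clique {0, 1, 2, 3}. A clique must lie in a single bag of any decomposition, so no decomposition can have width below 3. Hence tw(G) = 3 exactly.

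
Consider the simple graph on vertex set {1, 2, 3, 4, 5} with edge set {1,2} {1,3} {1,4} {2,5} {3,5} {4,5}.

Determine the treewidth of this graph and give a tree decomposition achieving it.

Every bag has size at most 3, so the width is 3 − 1 = 2 and tw(G) ≤ 2. The edges 2–5–3–1–2 form a cycle, so G is not a tree and its treewidth is at least 2. The upper and lower bounds meet at 2, so that is the treewidth.

Treewidth 2.
One such decomposition:
Bags: B1 = {1, 2, 5}  B2 = {1, 3, 5}  B3 = {1, 4, 5}
Tree: B1–B2, B2–B3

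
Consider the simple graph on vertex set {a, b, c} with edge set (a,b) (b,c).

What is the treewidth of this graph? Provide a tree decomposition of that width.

Each bag holds 2 vertices, so the decomposition has width 1, which upper-bounds the treewidth. Since G has at least one edge (e.g. b–c), it is not an edgeless graph, so tw(G) ≥ 1. Therefore the treewidth is 1.

Treewidth 1.
One optimal decomposition is:
Bags: B1 = {b, c}  B2 = {a, b}
Tree: B1–B2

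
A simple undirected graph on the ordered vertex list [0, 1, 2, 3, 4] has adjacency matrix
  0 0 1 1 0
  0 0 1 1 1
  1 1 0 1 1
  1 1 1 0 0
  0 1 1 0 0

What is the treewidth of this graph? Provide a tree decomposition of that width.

Every bag has size at most 3, so the width is 3 − 1 = 2 and tw(G) ≤ 2. On the other hand G contains the 3-clique {0, 2, 3}. A clique must lie in a single bag of any decomposition, so no decomposition can have width below 2. Therefore the treewidth is 2.

Treewidth 2.
One optimal decomposition is:
Bags: B1 = {1, 2, 3}  B2 = {0, 2, 3}  B3 = {1, 2, 4}
Tree: B1–B2, B1–B3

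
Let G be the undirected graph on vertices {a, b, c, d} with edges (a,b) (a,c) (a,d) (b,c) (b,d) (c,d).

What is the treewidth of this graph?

3

A width-3 tree decomposition is:
Bags: B1 = {a, b, c, d}
Tree: (single bag)
A single bag containing all 4 vertices is trivially a valid decomposition of width 3. On the other hand G contains the 4-clique {a, b, c, d}. A clique must lie in a single bag of any decomposition, so no decomposition can have width below 3. The upper and lower bounds meet at 3, so that is the treewidth.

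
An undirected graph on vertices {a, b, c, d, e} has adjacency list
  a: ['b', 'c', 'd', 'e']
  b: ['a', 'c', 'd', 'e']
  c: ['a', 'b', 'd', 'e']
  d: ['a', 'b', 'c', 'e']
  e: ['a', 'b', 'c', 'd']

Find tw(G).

A width-4 tree decomposition is:
Bags: B1 = {a, b, c, d, e}
Tree: (single bag)
With just one bag of size 5, the width is 5 − 1 = 4, so tw(G) ≤ 4. On the other hand G contains the 5-clique {a, b, c, d, e}. A clique must lie in a single bag of any decomposition, so no decomposition can have width below 4. Combining the bounds, tw(G) = 4.

4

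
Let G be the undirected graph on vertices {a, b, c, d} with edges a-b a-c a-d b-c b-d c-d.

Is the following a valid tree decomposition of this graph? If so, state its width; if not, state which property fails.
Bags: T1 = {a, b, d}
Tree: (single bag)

No — vertex c appears in no bag.

A tree decomposition must satisfy three properties: every vertex lies in some bag; for every edge, both endpoints lie together in some bag; and for every vertex, the bags containing it form a connected subtree. Here vertex c appears in no bag, so the decomposition is invalid.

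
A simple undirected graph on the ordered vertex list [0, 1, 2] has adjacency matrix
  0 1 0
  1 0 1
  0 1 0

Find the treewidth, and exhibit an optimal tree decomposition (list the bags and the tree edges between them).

Treewidth 1.
One optimal decomposition is:
Bags: B1 = {0, 1}  B2 = {1, 2}
Tree: B1–B2

Each bag holds 2 vertices, so the decomposition has width 1, which upper-bounds the treewidth. Since G has at least one edge (e.g. 0–1), it is not an edgeless graph, so tw(G) ≥ 1. Therefore the treewidth is 1.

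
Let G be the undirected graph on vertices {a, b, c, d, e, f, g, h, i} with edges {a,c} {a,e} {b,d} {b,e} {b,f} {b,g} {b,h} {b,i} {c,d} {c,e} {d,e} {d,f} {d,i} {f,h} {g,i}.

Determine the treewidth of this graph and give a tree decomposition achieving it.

Treewidth 2.
One such decomposition:
Bags: B1 = {b, d, e}  B2 = {c, d, e}  B3 = {b, d, i}  B4 = {b, g, i}  B5 = {b, d, f}  B6 = {a, c, e}  B7 = {b, f, h}
Tree: B1–B2, B1–B3, B3–B4, B3–B5, B2–B6, B5–B7

Every bag has size at most 3, so the width is 3 − 1 = 2 and tw(G) ≤ 2. On the other hand G contains the 3-clique {c, d, e}. A clique must lie in a single bag of any decomposition, so no decomposition can have width below 2. Hence tw(G) = 2 exactly.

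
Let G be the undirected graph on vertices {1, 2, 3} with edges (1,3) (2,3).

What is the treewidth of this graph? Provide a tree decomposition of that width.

Every bag has size at most 2, so the width is 2 − 1 = 1 and tw(G) ≤ 1. Since G has at least one edge (e.g. 2–3), it is not an edgeless graph, so tw(G) ≥ 1. The upper and lower bounds meet at 1, so that is the treewidth.

Treewidth 1.
Bags: B1 = {2, 3}  B2 = {1, 3}
Tree: B1–B2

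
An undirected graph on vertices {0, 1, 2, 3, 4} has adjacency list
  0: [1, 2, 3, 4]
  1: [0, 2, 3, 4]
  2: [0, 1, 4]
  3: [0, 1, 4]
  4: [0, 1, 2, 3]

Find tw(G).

A width-3 tree decomposition is:
Bags: B1 = {0, 1, 2, 4}  B2 = {0, 1, 3, 4}
Tree: B1–B2
The largest bag has 4 vertices, giving width 3; this decomposition certifies tw(G) ≤ 3. On the other hand G contains the 4-clique {0, 1, 2, 4}. A clique must lie in a single bag of any decomposition, so no decomposition can have width below 3. Combining the bounds, tw(G) = 3.

3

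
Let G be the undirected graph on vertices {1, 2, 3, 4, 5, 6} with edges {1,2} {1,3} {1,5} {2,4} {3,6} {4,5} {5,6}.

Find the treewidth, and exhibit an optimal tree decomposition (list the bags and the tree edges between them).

Each bag holds 3 vertices, so the decomposition has width 2, which upper-bounds the treewidth. The edges 2–4–5–1–2 form a cycle, so G is not a tree and its treewidth is at least 2. Therefore the treewidth is 2.

Treewidth 2.
One such decomposition:
Bags: B1 = {1, 2, 4}  B2 = {1, 4, 5}  B3 = {1, 3, 5}  B4 = {3, 5, 6}
Tree: B1–B2, B2–B3, B3–B4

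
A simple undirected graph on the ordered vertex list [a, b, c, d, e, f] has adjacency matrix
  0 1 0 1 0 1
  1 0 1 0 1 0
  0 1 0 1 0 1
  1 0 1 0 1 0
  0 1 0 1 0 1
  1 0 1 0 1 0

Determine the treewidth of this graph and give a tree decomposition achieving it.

Treewidth 3.
Bags: B1 = {b, c, d, f}  B2 = {a, b, d, f}  B3 = {b, d, e, f}
Tree: B1–B2, B2–B3

Every bag has size at most 4, so the width is 4 − 1 = 3 and tw(G) ≤ 3. For the lower bound: the 4 vertex sets {c,d}, {a,f}, {b}, {e} are disjoint, each induces a connected subgraph, and every pair is joined by at least one edge of G. Contracting each set to a single vertex therefore yields K_{4} as a minor, and since treewidth is minor-monotone, tw(G) ≥ tw(K_{4}) = 3. Combining the bounds, tw(G) = 3.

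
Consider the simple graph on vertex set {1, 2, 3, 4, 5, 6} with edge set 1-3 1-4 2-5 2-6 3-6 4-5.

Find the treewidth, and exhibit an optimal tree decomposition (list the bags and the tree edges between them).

Treewidth 2.
One such decomposition:
Bags: B1 = {2, 3, 6}  B2 = {1, 2, 3}  B3 = {1, 2, 4}  B4 = {2, 4, 5}
Tree: B1–B2, B2–B3, B3–B4

Each bag holds 3 vertices, so the decomposition has width 2, which upper-bounds the treewidth. For the lower bound, G contains the cycle 2–6–3–1–4–5–2, so G is not a forest; only forests have treewidth ≤ 1, hence tw(G) ≥ 2. Hence tw(G) = 2 exactly.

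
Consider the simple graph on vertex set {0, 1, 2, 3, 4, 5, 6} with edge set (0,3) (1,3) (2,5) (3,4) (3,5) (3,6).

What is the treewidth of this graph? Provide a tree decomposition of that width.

Treewidth 1.
Bags: B1 = {0, 3}  B2 = {1, 3}  B3 = {3, 6}  B4 = {3, 5}  B5 = {3, 4}  B6 = {2, 5}
Tree: B1–B2, B1–B3, B1–B4, B4–B5, B4–B6

The largest bag has 2 vertices, giving width 1; this decomposition certifies tw(G) ≤ 1. Since G has at least one edge (e.g. 0–3), it is not an edgeless graph, so tw(G) ≥ 1. Hence tw(G) = 1 exactly.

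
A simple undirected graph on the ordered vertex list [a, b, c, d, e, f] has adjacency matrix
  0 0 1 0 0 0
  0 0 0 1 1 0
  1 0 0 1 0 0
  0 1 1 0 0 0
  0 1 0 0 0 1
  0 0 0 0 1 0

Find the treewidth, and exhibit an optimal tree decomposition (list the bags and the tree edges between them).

Treewidth 1.
Bags: B1 = {a, c}  B2 = {c, d}  B3 = {b, d}  B4 = {b, e}  B5 = {e, f}
Tree: B1–B2, B2–B3, B3–B4, B4–B5

Every bag has size at most 2, so the width is 2 − 1 = 1 and tw(G) ≤ 1. Since G has at least one edge (e.g. a–c), it is not an edgeless graph, so tw(G) ≥ 1. Hence tw(G) = 1 exactly.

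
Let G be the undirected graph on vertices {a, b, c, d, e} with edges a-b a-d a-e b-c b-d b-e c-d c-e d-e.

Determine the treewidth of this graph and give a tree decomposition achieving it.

Treewidth 3.
One such decomposition:
Bags: B1 = {a, b, d, e}  B2 = {b, c, d, e}
Tree: B1–B2

The largest bag has 4 vertices, giving width 3; this decomposition certifies tw(G) ≤ 3. Conversely, {b, c, d, e} is a clique of size 4, and the vertices of any clique must share a bag in every tree decomposition; so some bag has ≥ 4 vertices and tw(G) ≥ 3. Therefore the treewidth is 3.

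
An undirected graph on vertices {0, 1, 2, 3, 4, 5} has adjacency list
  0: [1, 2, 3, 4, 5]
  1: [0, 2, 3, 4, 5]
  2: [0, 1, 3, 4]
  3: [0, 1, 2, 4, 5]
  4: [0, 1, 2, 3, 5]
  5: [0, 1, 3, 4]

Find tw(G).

A width-4 tree decomposition is:
Bags: B1 = {0, 1, 2, 3, 4}  B2 = {0, 1, 3, 4, 5}
Tree: B1–B2
The largest bag has 5 vertices, giving width 4; this decomposition certifies tw(G) ≤ 4. Conversely, {0, 1, 2, 3, 4} is a clique of size 5, and the vertices of any clique must share a bag in every tree decomposition; so some bag has ≥ 5 vertices and tw(G) ≥ 4. Hence tw(G) = 4 exactly.

4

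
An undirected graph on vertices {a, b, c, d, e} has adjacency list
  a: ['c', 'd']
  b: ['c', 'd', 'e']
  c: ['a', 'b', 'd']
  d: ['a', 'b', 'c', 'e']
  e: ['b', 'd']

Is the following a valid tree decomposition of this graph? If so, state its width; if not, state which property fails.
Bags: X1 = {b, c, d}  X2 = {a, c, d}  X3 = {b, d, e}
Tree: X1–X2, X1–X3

Checking the three conditions: (i) the bags cover all of {a, b, c, d, e}; (ii) for each edge, some bag contains both endpoints; (iii) the bags containing any fixed vertex form a subtree. All hold, so the decomposition is valid with width 3 − 1 = 2.

Yes; width 2.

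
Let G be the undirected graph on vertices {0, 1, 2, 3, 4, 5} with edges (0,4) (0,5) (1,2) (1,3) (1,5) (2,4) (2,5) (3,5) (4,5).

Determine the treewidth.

2

A width-2 tree decomposition is:
Bags: B1 = {1, 2, 5}  B2 = {2, 4, 5}  B3 = {1, 3, 5}  B4 = {0, 4, 5}
Tree: B1–B2, B1–B3, B2–B4
The largest bag has 3 vertices, giving width 2; this decomposition certifies tw(G) ≤ 2. Conversely, {0, 4, 5} is a clique of size 3, and the vertices of any clique must share a bag in every tree decomposition; so some bag has ≥ 3 vertices and tw(G) ≥ 2. Therefore the treewidth is 2.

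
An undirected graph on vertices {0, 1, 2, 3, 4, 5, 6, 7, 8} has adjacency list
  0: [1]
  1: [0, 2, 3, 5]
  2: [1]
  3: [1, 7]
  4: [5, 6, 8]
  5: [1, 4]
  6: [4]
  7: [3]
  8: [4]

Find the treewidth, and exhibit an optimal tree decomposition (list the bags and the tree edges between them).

Each bag holds 2 vertices, so the decomposition has width 1, which upper-bounds the treewidth. Since G has at least one edge (e.g. 5–1), it is not an edgeless graph, so tw(G) ≥ 1. Hence tw(G) = 1 exactly.

Treewidth 1.
One optimal decomposition is:
Bags: B1 = {1, 5}  B2 = {1, 2}  B3 = {4, 5}  B4 = {0, 1}  B5 = {4, 8}  B6 = {1, 3}  B7 = {3, 7}  B8 = {4, 6}
Tree: B1–B2, B1–B3, B2–B4, B3–B5, B2–B6, B6–B7, B3–B8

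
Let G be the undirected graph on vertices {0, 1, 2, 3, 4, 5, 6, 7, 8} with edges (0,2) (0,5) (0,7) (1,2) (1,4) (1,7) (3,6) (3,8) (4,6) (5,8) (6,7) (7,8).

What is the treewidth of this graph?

A width-3 tree decomposition is:
Bags: B1 = {1, 2, 4, 6}  B2 = {1, 2, 6, 7}  B3 = {0, 2, 6, 7}  B4 = {0, 3, 6, 7}  B5 = {0, 3, 7, 8}  B6 = {0, 3, 5, 8}
Tree: B1–B2, B2–B3, B3–B4, B4–B5, B5–B6
The largest bag has 4 vertices, giving width 3; this decomposition certifies tw(G) ≤ 3. For the lower bound: the 4 vertex sets {1,2,4}, {6}, {7}, {0,3,5,8} are disjoint, each induces a connected subgraph, and every pair is joined by at least one edge of G. Contracting each set to a single vertex therefore yields K_{4} as a minor, and since treewidth is minor-monotone, tw(G) ≥ tw(K_{4}) = 3. Therefore the treewidth is 3.

3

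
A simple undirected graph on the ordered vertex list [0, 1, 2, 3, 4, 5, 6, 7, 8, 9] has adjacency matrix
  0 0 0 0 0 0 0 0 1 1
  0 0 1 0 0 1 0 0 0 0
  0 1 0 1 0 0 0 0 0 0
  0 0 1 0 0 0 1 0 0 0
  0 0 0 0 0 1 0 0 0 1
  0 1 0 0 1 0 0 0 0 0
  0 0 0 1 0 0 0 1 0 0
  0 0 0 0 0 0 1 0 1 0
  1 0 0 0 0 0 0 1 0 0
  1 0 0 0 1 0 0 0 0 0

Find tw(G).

2

A width-2 tree decomposition is:
Bags: B1 = {0, 8, 9}  B2 = {7, 8, 9}  B3 = {6, 7, 9}  B4 = {3, 6, 9}  B5 = {2, 3, 9}  B6 = {1, 2, 9}  B7 = {1, 5, 9}  B8 = {4, 5, 9}
Tree: B1–B2, B2–B3, B3–B4, B4–B5, B5–B6, B6–B7, B7–B8
Each bag holds 3 vertices, so the decomposition has width 2, which upper-bounds the treewidth. Since 9–0–8–7–6–3–2–1–5–4–9 is a cycle in G, G is not acyclic. Forests are exactly the graphs of treewidth ≤ 1, so tw(G) ≥ 2. Therefore the treewidth is 2.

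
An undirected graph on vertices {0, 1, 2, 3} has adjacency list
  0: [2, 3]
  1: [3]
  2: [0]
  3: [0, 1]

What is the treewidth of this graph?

1

A width-1 tree decomposition is:
Bags: B1 = {1, 3}  B2 = {0, 3}  B3 = {0, 2}
Tree: B1–B2, B2–B3
Each bag holds 2 vertices, so the decomposition has width 1, which upper-bounds the treewidth. Any graph with an edge has treewidth ≥ 1, and G has the edge 3–1. Hence tw(G) = 1 exactly.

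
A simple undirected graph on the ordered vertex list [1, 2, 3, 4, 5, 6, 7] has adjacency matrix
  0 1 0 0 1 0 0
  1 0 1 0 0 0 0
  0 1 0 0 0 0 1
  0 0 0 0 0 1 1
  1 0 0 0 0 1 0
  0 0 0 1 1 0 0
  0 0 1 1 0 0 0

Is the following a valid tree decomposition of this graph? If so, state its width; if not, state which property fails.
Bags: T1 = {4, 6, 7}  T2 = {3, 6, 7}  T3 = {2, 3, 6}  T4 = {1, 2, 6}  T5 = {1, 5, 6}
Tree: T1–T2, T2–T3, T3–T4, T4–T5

Yes; width 2.

Vertex coverage: the bags together contain {1, 2, 3, 4, 5, 6, 7}, the full vertex set. Edge coverage: each edge of G has both endpoints in at least one bag. Running intersection: for every vertex, the bags containing it form a connected subtree. All three properties hold, so this is a valid tree decomposition of width max|bag| − 1 = 2, and hence tw(G) ≤ 2.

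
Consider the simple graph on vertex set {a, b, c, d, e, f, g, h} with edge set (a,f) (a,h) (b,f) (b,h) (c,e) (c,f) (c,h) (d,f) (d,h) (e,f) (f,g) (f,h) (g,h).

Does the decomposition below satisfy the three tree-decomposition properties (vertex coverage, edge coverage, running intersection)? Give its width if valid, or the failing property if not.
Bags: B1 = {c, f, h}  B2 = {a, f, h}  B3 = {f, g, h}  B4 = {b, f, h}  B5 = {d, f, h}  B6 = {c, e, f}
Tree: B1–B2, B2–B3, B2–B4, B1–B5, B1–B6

Every vertex of G appears in some bag (union = {a, b, c, d, e, f, g, h}); every edge is covered by a bag; and for each vertex v the set of bags containing v is connected in the bag tree. The decomposition is therefore valid. The largest bag has 3 vertices, so the width is 2.

Yes; width 2.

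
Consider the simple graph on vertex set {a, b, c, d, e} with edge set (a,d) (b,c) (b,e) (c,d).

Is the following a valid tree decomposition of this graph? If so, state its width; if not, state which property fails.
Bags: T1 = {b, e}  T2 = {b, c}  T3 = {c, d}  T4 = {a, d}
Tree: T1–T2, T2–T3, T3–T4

Yes; width 1.

Vertex coverage: the bags together contain {a, b, c, d, e}, the full vertex set. Edge coverage: each edge of G has both endpoints in at least one bag. Running intersection: for every vertex, the bags containing it form a connected subtree. All three properties hold, so this is a valid tree decomposition of width max|bag| − 1 = 1, and hence tw(G) ≤ 1.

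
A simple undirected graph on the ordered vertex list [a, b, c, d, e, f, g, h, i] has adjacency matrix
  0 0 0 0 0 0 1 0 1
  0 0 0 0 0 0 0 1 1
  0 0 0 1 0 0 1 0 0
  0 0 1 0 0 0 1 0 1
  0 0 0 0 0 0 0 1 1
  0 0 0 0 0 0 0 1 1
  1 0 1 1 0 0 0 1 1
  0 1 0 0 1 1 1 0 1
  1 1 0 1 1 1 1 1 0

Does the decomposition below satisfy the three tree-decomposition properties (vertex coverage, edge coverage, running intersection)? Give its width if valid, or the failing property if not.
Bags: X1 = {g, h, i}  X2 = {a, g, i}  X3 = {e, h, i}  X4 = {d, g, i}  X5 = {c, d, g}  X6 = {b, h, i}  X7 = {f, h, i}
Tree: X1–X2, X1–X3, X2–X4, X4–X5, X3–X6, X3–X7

Yes; width 2.

Vertex coverage: the bags together contain {a, b, c, d, e, f, g, h, i}, the full vertex set. Edge coverage: each edge of G has both endpoints in at least one bag. Running intersection: for every vertex, the bags containing it form a connected subtree. All three properties hold, so this is a valid tree decomposition of width max|bag| − 1 = 2, and hence tw(G) ≤ 2.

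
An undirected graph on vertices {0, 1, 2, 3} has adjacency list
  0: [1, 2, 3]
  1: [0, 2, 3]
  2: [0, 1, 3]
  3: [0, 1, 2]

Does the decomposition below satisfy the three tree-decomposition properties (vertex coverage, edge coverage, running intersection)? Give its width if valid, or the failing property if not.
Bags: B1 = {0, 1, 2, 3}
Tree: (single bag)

Yes; width 3.

Every vertex of G appears in some bag (union = {0, 1, 2, 3}); every edge is covered by a bag; and for each vertex v the set of bags containing v is connected in the bag tree. The decomposition is therefore valid. The largest bag has 4 vertices, so the width is 3.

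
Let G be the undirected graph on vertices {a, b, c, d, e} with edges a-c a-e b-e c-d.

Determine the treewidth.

1

A width-1 tree decomposition is:
Bags: B1 = {c, d}  B2 = {a, c}  B3 = {a, e}  B4 = {b, e}
Tree: B1–B2, B2–B3, B3–B4
Every bag has size at most 2, so the width is 2 − 1 = 1 and tw(G) ≤ 1. Since G has at least one edge (e.g. d–c), it is not an edgeless graph, so tw(G) ≥ 1. Combining the bounds, tw(G) = 1.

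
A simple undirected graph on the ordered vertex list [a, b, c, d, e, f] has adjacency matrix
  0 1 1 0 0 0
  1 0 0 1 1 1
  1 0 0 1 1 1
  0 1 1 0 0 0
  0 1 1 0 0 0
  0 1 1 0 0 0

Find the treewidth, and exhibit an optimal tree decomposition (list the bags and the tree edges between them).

Treewidth 2.
Bags: B1 = {b, c, e}  B2 = {b, c, d}  B3 = {a, b, c}  B4 = {b, c, f}
Tree: B1–B2, B2–B3, B3–B4

Each bag holds 3 vertices, so the decomposition has width 2, which upper-bounds the treewidth. For the lower bound, G contains the cycle e–b–d–c–e, so G is not a forest; only forests have treewidth ≤ 1, hence tw(G) ≥ 2. Combining the bounds, tw(G) = 2.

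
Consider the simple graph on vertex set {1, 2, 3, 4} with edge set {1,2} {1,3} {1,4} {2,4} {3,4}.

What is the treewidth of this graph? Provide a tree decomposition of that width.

Treewidth 2.
One such decomposition:
Bags: B1 = {1, 3, 4}  B2 = {1, 2, 4}
Tree: B1–B2

The largest bag has 3 vertices, giving width 2; this decomposition certifies tw(G) ≤ 2. Conversely, {1, 2, 4} is a clique of size 3, and the vertices of any clique must share a bag in every tree decomposition; so some bag has ≥ 3 vertices and tw(G) ≥ 2. Combining the bounds, tw(G) = 2.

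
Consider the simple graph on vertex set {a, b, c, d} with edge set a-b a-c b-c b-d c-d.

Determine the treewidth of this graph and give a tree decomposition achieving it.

Every bag has size at most 3, so the width is 3 − 1 = 2 and tw(G) ≤ 2. On the other hand G contains the 3-clique {b, c, d}. A clique must lie in a single bag of any decomposition, so no decomposition can have width below 2. The upper and lower bounds meet at 2, so that is the treewidth.

Treewidth 2.
One such decomposition:
Bags: B1 = {b, c, d}  B2 = {a, b, c}
Tree: B1–B2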